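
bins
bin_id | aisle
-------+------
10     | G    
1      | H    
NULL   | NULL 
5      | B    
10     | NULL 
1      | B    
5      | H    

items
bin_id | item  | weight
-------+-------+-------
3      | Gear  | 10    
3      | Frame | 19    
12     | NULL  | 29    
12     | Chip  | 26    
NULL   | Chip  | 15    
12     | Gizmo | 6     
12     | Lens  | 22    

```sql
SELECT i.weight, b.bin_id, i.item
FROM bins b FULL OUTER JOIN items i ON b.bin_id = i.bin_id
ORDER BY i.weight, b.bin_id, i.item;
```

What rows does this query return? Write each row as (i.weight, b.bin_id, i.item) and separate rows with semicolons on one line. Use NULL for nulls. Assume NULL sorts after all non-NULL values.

FULL OUTER JOIN keeps every row from both sides; unmatched rows get NULL for the other side's columns.
Matching on b.bin_id = i.bin_id. A NULL in a compared column never satisfies the condition.
- b (bin_id=10) has no partner → padded with NULL.
- b (bin_id=1) has no partner → padded with NULL.
- b (bin_id=NULL) has no partner → padded with NULL.
- b (bin_id=5) has no partner → padded with NULL.
- b (bin_id=10) has no partner → padded with NULL.
- b (bin_id=1) has no partner → padded with NULL.
- b (bin_id=5) has no partner → padded with NULL.
- plus 7 unmatched i row(s), each kept with NULL b columns.

(6, NULL, Gizmo); (10, NULL, Gear); (15, NULL, Chip); (19, NULL, Frame); (22, NULL, Lens); (26, NULL, Chip); (29, NULL, NULL); (NULL, 1, NULL); (NULL, 1, NULL); (NULL, 5, NULL); (NULL, 5, NULL); (NULL, 10, NULL); (NULL, 10, NULL); (NULL, NULL, NULL)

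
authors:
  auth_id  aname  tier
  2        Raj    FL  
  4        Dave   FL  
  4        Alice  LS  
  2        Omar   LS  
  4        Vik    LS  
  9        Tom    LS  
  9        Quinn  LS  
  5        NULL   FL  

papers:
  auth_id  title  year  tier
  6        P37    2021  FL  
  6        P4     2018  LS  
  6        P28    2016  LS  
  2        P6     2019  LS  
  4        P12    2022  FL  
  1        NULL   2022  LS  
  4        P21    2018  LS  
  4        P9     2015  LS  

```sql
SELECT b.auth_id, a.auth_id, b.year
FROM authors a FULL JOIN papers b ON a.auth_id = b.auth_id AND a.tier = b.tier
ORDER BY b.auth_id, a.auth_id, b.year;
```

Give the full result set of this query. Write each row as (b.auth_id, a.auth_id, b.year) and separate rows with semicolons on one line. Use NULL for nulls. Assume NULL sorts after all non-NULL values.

FULL OUTER JOIN keeps every row from both sides; unmatched rows get NULL for the other side's columns.
Matching on a.auth_id = b.auth_id AND a.tier = b.tier.
- auth_id=2, tier=FL: no b row matches, row kept with b columns NULL.
- auth_id=4, tier=FL: 1 matching b row(s), so 1 row(s) emitted.
- auth_id=4, tier=LS: 2 matching b row(s), so 2 row(s) emitted.
- auth_id=2, tier=LS: 1 matching b row(s), so 1 row(s) emitted.
- auth_id=4, tier=LS: 2 matching b row(s), so 2 row(s) emitted.
- auth_id=9, tier=LS: no b row matches, row kept with b columns NULL.
- auth_id=9, tier=LS: no b row matches, row kept with b columns NULL.
- auth_id=5, tier=FL: no b row matches, row kept with b columns NULL.
- 4 row(s) from b found no a partner → padded with NULL.

(1, NULL, 2022); (2, 2, 2019); (4, 4, 2015); (4, 4, 2015); (4, 4, 2018); (4, 4, 2018); (4, 4, 2022); (6, NULL, 2016); (6, NULL, 2018); (6, NULL, 2021); (NULL, 2, NULL); (NULL, 5, NULL); (NULL, 9, NULL); (NULL, 9, NULL)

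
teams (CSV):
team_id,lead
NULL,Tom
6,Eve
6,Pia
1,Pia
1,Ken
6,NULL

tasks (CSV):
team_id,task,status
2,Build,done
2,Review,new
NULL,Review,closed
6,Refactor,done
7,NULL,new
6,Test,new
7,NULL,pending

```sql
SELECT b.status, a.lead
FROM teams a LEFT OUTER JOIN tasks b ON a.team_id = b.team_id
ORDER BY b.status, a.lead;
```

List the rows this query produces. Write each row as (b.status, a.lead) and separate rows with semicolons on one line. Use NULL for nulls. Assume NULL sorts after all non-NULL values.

LEFT JOIN keeps every row from `teams`; unmatched rows get NULL for `tasks`'s columns.
Matching on a.team_id = b.team_id. A NULL in a compared column never satisfies the condition.
- team_id=NULL: no b row matches, row kept with b columns NULL.
- team_id=6: 2 matching b row(s), so 2 row(s) emitted.
- team_id=6: 2 matching b row(s), so 2 row(s) emitted.
- team_id=1: no b row matches, row kept with b columns NULL.
- team_id=1: no b row matches, row kept with b columns NULL.
- team_id=6: 2 matching b row(s), so 2 row(s) emitted.
After projecting and ordering:
b.status | a.lead
done | Eve
done | Pia
done | NULL
new | Eve
new | Pia
new | NULL
NULL | Ken
NULL | Pia
NULL | Tom

(done, Eve); (done, Pia); (done, NULL); (new, Eve); (new, Pia); (new, NULL); (NULL, Ken); (NULL, Pia); (NULL, Tom)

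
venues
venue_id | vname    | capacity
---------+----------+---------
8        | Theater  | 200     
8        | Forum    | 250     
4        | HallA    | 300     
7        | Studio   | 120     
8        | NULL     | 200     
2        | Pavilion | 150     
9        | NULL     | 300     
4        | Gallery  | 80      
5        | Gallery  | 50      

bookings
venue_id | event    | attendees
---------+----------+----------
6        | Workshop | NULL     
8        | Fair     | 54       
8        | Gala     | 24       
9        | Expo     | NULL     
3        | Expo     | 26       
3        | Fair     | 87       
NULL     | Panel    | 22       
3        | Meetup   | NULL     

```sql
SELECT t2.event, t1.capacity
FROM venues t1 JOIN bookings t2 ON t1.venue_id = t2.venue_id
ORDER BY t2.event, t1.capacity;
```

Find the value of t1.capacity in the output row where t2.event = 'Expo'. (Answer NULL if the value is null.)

INNER JOIN keeps only pairs where the ON condition holds.
Matching on t1.venue_id = t2.venue_id. A NULL in a compared column never satisfies the condition.
Matched pairs: 7.

300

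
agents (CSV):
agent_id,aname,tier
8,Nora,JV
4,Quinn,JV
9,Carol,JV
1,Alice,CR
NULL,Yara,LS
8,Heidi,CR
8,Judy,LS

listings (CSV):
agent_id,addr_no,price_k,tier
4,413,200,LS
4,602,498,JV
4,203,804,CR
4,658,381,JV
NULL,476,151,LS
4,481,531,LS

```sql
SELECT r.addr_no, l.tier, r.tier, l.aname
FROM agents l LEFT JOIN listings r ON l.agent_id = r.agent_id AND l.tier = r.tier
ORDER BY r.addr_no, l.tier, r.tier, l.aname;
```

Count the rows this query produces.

8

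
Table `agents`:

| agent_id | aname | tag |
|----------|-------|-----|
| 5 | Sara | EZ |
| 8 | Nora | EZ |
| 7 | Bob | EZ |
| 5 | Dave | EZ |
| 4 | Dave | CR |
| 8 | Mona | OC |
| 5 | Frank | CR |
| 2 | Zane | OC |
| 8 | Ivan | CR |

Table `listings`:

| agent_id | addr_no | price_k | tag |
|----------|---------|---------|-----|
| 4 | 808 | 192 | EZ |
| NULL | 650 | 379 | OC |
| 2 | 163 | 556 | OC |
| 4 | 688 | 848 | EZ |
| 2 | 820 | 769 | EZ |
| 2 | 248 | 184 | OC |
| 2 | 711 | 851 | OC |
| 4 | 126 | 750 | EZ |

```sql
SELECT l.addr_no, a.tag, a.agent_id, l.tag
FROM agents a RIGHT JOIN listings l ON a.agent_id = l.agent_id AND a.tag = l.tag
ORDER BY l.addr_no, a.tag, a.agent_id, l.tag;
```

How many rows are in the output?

RIGHT JOIN keeps every row from `listings`; unmatched rows get NULL for `agents`'s columns.
Matching on a.agent_id = l.agent_id AND a.tag = l.tag. A NULL in a compared column never satisfies the condition.
Matched pairs: 3; unmatched l rows kept: 5.
Total: 3 matched + 5 padded = 8 rows.

8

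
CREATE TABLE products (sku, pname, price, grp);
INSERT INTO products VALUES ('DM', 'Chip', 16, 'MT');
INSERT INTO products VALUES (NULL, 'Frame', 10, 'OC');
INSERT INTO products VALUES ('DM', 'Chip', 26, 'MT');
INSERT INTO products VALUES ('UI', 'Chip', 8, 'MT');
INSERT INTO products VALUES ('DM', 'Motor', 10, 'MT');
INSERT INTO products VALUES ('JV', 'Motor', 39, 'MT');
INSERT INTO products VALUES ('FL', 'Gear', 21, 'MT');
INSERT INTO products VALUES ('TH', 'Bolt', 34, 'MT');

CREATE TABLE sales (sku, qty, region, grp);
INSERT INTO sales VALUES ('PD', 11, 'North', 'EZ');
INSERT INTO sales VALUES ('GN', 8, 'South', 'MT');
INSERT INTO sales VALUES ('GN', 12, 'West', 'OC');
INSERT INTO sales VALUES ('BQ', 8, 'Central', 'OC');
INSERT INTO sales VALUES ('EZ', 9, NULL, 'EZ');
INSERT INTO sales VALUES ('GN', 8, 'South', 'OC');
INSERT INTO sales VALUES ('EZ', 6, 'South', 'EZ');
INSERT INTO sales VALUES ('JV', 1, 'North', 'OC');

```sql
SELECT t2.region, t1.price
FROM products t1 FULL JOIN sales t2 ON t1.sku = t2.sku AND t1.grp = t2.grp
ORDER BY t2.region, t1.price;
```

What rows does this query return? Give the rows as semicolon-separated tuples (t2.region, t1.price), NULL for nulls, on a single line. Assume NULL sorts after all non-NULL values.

(Central, NULL); (North, NULL); (North, NULL); (South, NULL); (South, NULL); (South, NULL); (West, NULL); (NULL, 8); (NULL, 10); (NULL, 10); (NULL, 16); (NULL, 21); (NULL, 26); (NULL, 34); (NULL, 39); (NULL, NULL)

FULL OUTER JOIN keeps every row from both sides; unmatched rows get NULL for the other side's columns.
Matching on t1.sku = t2.sku AND t1.grp = t2.grp. A NULL in a compared column never satisfies the condition.
- t1[0] sku=DM, grp=MT → no match; kept with NULLs on the t2 side.
- t1[1] sku=NULL, grp=OC → no match; kept with NULLs on the t2 side.
- t1[2] sku=DM, grp=MT → no match; kept with NULLs on the t2 side.
- t1[3] sku=UI, grp=MT → no match; kept with NULLs on the t2 side.
- t1[4] sku=DM, grp=MT → no match; kept with NULLs on the t2 side.
- t1[5] sku=JV, grp=MT → no match; kept with NULLs on the t2 side.
- t1[6] sku=FL, grp=MT → no match; kept with NULLs on the t2 side.
- t1[7] sku=TH, grp=MT → no match; kept with NULLs on the t2 side.
- plus 8 unmatched t2 row(s), each kept with NULL t1 columns.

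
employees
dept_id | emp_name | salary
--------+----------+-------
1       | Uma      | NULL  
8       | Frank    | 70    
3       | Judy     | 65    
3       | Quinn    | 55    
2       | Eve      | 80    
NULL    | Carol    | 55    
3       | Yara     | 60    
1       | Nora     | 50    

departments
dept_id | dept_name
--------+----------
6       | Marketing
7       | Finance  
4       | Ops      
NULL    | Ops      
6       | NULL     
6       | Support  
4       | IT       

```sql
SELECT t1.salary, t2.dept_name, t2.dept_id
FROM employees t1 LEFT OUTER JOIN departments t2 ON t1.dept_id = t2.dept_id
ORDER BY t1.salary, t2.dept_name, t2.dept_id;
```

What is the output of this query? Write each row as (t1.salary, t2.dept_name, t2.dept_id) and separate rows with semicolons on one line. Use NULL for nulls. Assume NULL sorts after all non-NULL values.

LEFT JOIN keeps every row from `employees`; unmatched rows get NULL for `departments`'s columns.
Matching on t1.dept_id = t2.dept_id. A NULL in a compared column never satisfies the condition.
- t1 (dept_id=1) has no partner → padded with NULL.
- t1 (dept_id=8) has no partner → padded with NULL.
- t1 (dept_id=3) has no partner → padded with NULL.
- t1 (dept_id=3) has no partner → padded with NULL.
- t1 (dept_id=2) has no partner → padded with NULL.
- t1 (dept_id=NULL) has no partner → padded with NULL.
- t1 (dept_id=3) has no partner → padded with NULL.
- t1 (dept_id=1) has no partner → padded with NULL.
After projecting and ordering:
t1.salary | t2.dept_name | t2.dept_id
50 | NULL | NULL
55 | NULL | NULL
55 | NULL | NULL
60 | NULL | NULL
65 | NULL | NULL
70 | NULL | NULL
80 | NULL | NULL
NULL | NULL | NULL

(50, NULL, NULL); (55, NULL, NULL); (55, NULL, NULL); (60, NULL, NULL); (65, NULL, NULL); (70, NULL, NULL); (80, NULL, NULL); (NULL, NULL, NULL)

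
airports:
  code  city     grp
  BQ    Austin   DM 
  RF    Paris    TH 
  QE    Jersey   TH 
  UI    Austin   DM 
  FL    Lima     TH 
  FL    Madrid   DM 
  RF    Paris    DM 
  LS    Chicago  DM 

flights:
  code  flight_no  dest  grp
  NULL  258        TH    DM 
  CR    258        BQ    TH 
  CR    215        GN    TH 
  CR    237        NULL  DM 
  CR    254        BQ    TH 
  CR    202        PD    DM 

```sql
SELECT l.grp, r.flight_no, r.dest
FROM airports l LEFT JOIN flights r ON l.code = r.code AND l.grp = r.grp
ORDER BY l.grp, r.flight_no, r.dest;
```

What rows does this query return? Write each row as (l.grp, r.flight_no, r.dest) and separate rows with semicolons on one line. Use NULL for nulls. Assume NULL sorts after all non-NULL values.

LEFT JOIN keeps every row from `airports`; unmatched rows get NULL for `flights`'s columns.
Matching on l.code = r.code AND l.grp = r.grp. A NULL in a compared column never satisfies the condition.
Matched pairs: 0; unmatched l rows kept: 8.

(DM, NULL, NULL); (DM, NULL, NULL); (DM, NULL, NULL); (DM, NULL, NULL); (DM, NULL, NULL); (TH, NULL, NULL); (TH, NULL, NULL); (TH, NULL, NULL)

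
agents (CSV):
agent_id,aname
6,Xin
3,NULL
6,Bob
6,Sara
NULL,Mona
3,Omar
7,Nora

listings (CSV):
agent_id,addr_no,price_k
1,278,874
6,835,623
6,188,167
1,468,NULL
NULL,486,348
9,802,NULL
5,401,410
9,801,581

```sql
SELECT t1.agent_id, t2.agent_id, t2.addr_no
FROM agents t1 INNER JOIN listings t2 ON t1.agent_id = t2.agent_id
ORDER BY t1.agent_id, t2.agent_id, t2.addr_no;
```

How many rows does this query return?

6

INNER JOIN keeps only pairs where the ON condition holds.
Matching on t1.agent_id = t2.agent_id. A NULL in a compared column never satisfies the condition.
- t1[0] agent_id=6 → 2 match(es) in t2 → 2 row(s).
- t1[1] agent_id=3 → no match; dropped.
- t1[2] agent_id=6 → 2 match(es) in t2 → 2 row(s).
- t1[3] agent_id=6 → 2 match(es) in t2 → 2 row(s).
- t1[4] agent_id=NULL → no match; dropped.
- t1[5] agent_id=3 → no match; dropped.
- t1[6] agent_id=7 → no match; dropped.
Total: 6 rows.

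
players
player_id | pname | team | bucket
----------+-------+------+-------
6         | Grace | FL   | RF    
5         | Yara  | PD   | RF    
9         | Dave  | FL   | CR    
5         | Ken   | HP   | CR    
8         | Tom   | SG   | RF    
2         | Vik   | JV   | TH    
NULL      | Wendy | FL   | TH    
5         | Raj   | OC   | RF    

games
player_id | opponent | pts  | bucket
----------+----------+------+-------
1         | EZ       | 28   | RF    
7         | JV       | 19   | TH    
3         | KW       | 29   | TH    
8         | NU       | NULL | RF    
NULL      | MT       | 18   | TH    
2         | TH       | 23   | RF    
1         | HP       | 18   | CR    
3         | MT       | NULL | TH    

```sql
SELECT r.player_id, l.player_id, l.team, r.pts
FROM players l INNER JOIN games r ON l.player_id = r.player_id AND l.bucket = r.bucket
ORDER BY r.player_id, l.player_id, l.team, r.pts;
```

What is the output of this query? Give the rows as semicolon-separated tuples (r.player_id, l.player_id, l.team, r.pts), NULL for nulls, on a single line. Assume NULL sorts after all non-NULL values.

(8, 8, SG, NULL)

INNER JOIN keeps only pairs where the ON condition holds.
Matching on l.player_id = r.player_id AND l.bucket = r.bucket. A NULL in a compared column never satisfies the condition.
- l (player_id=6, bucket=RF) has no partner → excluded.
- l (player_id=5, bucket=RF) has no partner → excluded.
- l (player_id=9, bucket=CR) has no partner → excluded.
- l (player_id=5, bucket=CR) has no partner → excluded.
- l (player_id=8, bucket=RF) pairs with 1 row(s) of r.
- l (player_id=2, bucket=TH) has no partner → excluded.
- l (player_id=NULL, bucket=TH) has no partner → excluded.
- l (player_id=5, bucket=RF) has no partner → excluded.
After projecting and ordering:
r.player_id | l.player_id | l.team | r.pts
8 | 8 | SG | NULL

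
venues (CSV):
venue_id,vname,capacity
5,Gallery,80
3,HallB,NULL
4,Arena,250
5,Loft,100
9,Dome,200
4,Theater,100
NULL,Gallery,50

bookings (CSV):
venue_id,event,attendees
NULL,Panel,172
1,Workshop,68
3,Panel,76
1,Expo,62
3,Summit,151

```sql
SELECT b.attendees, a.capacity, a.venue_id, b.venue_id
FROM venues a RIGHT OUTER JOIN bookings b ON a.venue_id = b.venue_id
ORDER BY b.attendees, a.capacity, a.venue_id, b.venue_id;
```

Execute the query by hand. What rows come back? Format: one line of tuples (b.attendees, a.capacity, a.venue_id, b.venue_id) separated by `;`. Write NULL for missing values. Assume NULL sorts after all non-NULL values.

(62, NULL, NULL, 1); (68, NULL, NULL, 1); (76, NULL, 3, 3); (151, NULL, 3, 3); (172, NULL, NULL, NULL)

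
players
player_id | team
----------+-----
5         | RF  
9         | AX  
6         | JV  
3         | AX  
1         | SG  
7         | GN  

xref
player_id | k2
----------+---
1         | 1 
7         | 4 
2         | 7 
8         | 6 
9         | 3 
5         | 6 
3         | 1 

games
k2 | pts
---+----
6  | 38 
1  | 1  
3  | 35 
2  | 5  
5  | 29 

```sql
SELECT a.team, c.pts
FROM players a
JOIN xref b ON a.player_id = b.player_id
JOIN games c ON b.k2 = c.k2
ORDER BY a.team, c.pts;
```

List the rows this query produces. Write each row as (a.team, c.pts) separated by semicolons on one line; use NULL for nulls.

Joins associate left-to-right: players INNER JOIN xref on player_id gives 5 intermediate row(s).
Then INNER JOIN `games c` on k2: keep only rows whose b.k2 appears in c.

(AX, 1); (AX, 35); (RF, 38); (SG, 1)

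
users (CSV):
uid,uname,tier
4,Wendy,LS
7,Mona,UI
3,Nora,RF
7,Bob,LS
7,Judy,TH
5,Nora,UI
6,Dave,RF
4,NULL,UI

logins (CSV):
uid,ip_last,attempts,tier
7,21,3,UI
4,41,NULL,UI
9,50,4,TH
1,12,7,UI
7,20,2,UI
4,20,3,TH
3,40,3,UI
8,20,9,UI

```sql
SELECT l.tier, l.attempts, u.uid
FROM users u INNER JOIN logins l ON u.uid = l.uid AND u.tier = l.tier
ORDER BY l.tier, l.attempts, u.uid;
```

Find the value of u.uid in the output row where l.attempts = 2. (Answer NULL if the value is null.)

7

INNER JOIN keeps only pairs where the ON condition holds.
Matching on u.uid = l.uid AND u.tier = l.tier.
- u row (uid=4, tier=LS): no match → dropped.
- u row (uid=7, tier=UI): matches 2 l row(s) → 2 output row(s).
- u row (uid=3, tier=RF): no match → dropped.
- u row (uid=7, tier=LS): no match → dropped.
- u row (uid=7, tier=TH): no match → dropped.
- u row (uid=5, tier=UI): no match → dropped.
- u row (uid=6, tier=RF): no match → dropped.
- u row (uid=4, tier=UI): matches 1 l row(s) → 1 output row(s).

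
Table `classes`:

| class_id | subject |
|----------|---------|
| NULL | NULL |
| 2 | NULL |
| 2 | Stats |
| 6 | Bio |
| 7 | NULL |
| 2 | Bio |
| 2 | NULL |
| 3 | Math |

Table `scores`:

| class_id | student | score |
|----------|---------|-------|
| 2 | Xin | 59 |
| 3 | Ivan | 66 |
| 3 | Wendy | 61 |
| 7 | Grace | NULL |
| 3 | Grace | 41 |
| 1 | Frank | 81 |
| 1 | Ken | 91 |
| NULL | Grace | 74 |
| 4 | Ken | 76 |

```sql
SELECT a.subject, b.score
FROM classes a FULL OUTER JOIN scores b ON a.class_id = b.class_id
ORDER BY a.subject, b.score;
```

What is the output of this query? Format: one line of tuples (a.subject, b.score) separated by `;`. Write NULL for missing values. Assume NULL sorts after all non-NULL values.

(Bio, 59); (Bio, NULL); (Math, 41); (Math, 61); (Math, 66); (Stats, 59); (NULL, 59); (NULL, 59); (NULL, 74); (NULL, 76); (NULL, 81); (NULL, 91); (NULL, NULL); (NULL, NULL)

FULL OUTER JOIN keeps every row from both sides; unmatched rows get NULL for the other side's columns.
Matching on a.class_id = b.class_id. A NULL in a compared column never satisfies the condition.
- class_id=NULL: no b row matches, row kept with b columns NULL.
- class_id=2: 1 matching b row(s), so 1 row(s) emitted.
- class_id=2: 1 matching b row(s), so 1 row(s) emitted.
- class_id=6: no b row matches, row kept with b columns NULL.
- class_id=7: 1 matching b row(s), so 1 row(s) emitted.
- class_id=2: 1 matching b row(s), so 1 row(s) emitted.
- class_id=2: 1 matching b row(s), so 1 row(s) emitted.
- class_id=3: 3 matching b row(s), so 3 row(s) emitted.
- 4 row(s) from b found no a partner → padded with NULL.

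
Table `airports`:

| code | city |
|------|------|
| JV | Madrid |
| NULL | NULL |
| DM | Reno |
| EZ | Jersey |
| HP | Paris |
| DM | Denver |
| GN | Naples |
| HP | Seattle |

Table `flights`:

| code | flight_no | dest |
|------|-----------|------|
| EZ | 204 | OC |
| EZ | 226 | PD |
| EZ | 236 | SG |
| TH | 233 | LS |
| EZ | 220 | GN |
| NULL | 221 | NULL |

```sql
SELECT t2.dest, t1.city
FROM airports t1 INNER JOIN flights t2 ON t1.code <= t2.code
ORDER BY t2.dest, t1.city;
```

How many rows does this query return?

19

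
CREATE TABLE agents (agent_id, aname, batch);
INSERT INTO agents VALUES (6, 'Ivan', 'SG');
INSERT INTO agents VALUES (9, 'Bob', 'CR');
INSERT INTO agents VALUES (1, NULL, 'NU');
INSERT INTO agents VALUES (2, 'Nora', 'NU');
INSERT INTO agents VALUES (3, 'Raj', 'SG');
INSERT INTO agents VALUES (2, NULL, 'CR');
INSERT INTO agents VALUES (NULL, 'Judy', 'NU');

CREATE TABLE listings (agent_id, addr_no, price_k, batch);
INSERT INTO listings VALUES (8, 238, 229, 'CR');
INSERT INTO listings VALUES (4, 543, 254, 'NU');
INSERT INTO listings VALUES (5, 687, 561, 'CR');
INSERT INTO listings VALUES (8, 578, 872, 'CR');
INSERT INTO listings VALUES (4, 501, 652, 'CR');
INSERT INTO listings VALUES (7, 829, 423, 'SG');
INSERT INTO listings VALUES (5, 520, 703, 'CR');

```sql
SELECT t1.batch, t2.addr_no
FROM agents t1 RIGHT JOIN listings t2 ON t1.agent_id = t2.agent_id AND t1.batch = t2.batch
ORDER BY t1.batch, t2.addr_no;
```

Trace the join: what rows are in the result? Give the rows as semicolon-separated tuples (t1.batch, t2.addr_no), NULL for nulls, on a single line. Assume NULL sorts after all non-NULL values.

(NULL, 238); (NULL, 501); (NULL, 520); (NULL, 543); (NULL, 578); (NULL, 687); (NULL, 829)

RIGHT JOIN keeps every row from `listings`; unmatched rows get NULL for `agents`'s columns.
Matching on t1.agent_id = t2.agent_id AND t1.batch = t2.batch. A NULL in a compared column never satisfies the condition.
- t1[0] agent_id=6, batch=SG → no match.
- t1[1] agent_id=9, batch=CR → no match.
- t1[2] agent_id=1, batch=NU → no match.
- t1[3] agent_id=2, batch=NU → no match.
- t1[4] agent_id=3, batch=SG → no match.
- t1[5] agent_id=2, batch=CR → no match.
- t1[6] agent_id=NULL, batch=NU → no match.
- 7 row(s) from t2 found no t1 partner → padded with NULL.
After projecting and ordering:
t1.batch | t2.addr_no
NULL | 238
NULL | 501
NULL | 520
NULL | 543
NULL | 578
NULL | 687
NULL | 829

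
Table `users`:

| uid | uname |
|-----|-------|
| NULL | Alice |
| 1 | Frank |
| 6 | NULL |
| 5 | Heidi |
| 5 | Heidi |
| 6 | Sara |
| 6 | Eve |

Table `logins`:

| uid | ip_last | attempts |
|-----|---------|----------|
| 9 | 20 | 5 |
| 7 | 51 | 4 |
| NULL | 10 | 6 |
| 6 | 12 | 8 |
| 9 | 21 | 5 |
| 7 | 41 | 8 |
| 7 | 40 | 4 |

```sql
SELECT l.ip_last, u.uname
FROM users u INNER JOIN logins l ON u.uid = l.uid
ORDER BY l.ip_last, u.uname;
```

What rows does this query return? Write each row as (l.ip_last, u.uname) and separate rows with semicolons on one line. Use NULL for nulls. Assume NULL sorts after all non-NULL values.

(12, Eve); (12, Sara); (12, NULL)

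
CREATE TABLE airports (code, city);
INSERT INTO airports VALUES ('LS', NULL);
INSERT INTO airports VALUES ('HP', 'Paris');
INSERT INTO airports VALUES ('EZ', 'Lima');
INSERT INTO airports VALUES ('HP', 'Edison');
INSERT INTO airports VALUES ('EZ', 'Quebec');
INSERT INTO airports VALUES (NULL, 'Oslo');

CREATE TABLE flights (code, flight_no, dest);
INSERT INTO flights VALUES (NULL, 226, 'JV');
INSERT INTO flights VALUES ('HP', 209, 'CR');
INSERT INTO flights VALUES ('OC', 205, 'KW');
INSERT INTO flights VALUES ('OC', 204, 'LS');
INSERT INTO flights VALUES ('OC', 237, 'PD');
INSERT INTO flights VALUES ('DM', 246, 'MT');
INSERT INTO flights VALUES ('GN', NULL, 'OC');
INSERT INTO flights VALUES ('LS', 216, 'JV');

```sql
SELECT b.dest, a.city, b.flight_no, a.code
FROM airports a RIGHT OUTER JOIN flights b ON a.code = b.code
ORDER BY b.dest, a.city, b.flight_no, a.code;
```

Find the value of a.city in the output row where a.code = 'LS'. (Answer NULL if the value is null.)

RIGHT JOIN keeps every row from `flights`; unmatched rows get NULL for `airports`'s columns.
Matching on a.code = b.code. A NULL in a compared column never satisfies the condition.
- a (code=LS) pairs with 1 row(s) of b.
- a (code=HP) pairs with 1 row(s) of b.
- a (code=EZ) has no partner in b.
- a (code=HP) pairs with 1 row(s) of b.
- a (code=EZ) has no partner in b.
- a (code=NULL) has no partner in b.
- 6 row(s) from b found no a partner → padded with NULL.

NULL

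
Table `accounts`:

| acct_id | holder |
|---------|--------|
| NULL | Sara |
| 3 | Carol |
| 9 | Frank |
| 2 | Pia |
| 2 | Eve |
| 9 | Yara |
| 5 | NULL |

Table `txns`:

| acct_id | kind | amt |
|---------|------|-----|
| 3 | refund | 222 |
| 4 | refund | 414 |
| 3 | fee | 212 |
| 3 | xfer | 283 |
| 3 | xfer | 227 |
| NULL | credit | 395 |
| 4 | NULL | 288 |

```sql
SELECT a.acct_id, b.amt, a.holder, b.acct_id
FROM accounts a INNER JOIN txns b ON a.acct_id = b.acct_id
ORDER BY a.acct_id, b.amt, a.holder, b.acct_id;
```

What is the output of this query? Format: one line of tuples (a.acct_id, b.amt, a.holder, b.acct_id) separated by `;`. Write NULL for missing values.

(3, 212, Carol, 3); (3, 222, Carol, 3); (3, 227, Carol, 3); (3, 283, Carol, 3)

INNER JOIN keeps only pairs where the ON condition holds.
Matching on a.acct_id = b.acct_id. A NULL in a compared column never satisfies the condition.
Matched pairs: 4.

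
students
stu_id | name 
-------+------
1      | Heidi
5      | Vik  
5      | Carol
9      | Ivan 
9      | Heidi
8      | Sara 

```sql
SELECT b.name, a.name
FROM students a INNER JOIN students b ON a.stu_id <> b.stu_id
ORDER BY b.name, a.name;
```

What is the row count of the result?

26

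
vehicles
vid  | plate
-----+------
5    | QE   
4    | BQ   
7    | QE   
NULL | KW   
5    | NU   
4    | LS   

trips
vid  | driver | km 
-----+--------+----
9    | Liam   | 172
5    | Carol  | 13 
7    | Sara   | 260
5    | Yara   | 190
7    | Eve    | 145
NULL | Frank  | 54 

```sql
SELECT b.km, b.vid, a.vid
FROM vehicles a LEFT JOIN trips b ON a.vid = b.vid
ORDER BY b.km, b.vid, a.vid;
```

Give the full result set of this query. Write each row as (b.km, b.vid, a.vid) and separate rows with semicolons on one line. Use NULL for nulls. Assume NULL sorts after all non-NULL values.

(13, 5, 5); (13, 5, 5); (145, 7, 7); (190, 5, 5); (190, 5, 5); (260, 7, 7); (NULL, NULL, 4); (NULL, NULL, 4); (NULL, NULL, NULL)

LEFT JOIN keeps every row from `vehicles`; unmatched rows get NULL for `trips`'s columns.
Matching on a.vid = b.vid. A NULL in a compared column never satisfies the condition.
Matched pairs: 6; unmatched a rows kept: 3.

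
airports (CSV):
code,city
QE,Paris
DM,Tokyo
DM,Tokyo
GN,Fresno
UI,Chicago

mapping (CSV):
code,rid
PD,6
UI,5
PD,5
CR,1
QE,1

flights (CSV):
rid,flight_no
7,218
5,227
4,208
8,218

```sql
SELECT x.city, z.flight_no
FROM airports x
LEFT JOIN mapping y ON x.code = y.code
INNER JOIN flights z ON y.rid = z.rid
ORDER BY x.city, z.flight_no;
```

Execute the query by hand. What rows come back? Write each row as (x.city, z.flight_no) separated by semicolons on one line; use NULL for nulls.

(Chicago, 227)

Step 1 — x LEFT JOIN y on code → 5 row(s).
Then INNER JOIN `flights z` on rid: keep only rows whose y.rid appears in z.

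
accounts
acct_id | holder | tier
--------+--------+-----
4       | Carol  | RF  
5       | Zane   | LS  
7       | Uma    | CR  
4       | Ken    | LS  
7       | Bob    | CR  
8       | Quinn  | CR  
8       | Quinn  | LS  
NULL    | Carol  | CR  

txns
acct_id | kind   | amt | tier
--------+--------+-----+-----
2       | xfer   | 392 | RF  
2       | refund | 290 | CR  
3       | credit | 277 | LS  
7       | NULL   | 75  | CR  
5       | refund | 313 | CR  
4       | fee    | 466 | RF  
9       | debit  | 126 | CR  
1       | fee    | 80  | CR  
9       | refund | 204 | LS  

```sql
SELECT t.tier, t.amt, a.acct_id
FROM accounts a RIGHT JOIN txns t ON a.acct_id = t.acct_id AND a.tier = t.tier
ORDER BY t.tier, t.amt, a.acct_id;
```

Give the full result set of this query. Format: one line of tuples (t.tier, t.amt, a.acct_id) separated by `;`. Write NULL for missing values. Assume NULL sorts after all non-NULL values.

RIGHT JOIN keeps every row from `txns`; unmatched rows get NULL for `accounts`'s columns.
Matching on a.acct_id = t.acct_id AND a.tier = t.tier. A NULL in a compared column never satisfies the condition.
- a row (acct_id=4, tier=RF): matches 1 t row(s) → 1 output row(s).
- a row (acct_id=5, tier=LS): no match.
- a row (acct_id=7, tier=CR): matches 1 t row(s) → 1 output row(s).
- a row (acct_id=4, tier=LS): no match.
- a row (acct_id=7, tier=CR): matches 1 t row(s) → 1 output row(s).
- a row (acct_id=8, tier=CR): no match.
- a row (acct_id=8, tier=LS): no match.
- a row (acct_id=NULL, tier=CR): no match.
- 7 row(s) from t found no a partner → padded with NULL.
After projecting and ordering:
t.tier | t.amt | a.acct_id
CR | 75 | 7
CR | 75 | 7
CR | 80 | NULL
CR | 126 | NULL
CR | 290 | NULL
CR | 313 | NULL
LS | 204 | NULL
LS | 277 | NULL
RF | 392 | NULL
RF | 466 | 4

(CR, 75, 7); (CR, 75, 7); (CR, 80, NULL); (CR, 126, NULL); (CR, 290, NULL); (CR, 313, NULL); (LS, 204, NULL); (LS, 277, NULL); (RF, 392, NULL); (RF, 466, 4)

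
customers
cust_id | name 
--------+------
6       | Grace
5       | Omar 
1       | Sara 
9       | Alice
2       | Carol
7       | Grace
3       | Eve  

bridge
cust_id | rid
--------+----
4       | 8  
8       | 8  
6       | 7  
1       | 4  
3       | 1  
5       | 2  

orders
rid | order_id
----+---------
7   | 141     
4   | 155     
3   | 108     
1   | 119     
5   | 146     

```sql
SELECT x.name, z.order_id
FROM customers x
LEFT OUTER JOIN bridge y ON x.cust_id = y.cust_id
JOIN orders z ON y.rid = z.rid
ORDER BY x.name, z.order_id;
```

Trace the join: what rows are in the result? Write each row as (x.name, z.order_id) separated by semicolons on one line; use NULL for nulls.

Step 1 — x LEFT JOIN y on cust_id → 7 row(s).
Then INNER JOIN `orders z` on rid: keep only rows whose y.rid appears in z.

(Eve, 119); (Grace, 141); (Sara, 155)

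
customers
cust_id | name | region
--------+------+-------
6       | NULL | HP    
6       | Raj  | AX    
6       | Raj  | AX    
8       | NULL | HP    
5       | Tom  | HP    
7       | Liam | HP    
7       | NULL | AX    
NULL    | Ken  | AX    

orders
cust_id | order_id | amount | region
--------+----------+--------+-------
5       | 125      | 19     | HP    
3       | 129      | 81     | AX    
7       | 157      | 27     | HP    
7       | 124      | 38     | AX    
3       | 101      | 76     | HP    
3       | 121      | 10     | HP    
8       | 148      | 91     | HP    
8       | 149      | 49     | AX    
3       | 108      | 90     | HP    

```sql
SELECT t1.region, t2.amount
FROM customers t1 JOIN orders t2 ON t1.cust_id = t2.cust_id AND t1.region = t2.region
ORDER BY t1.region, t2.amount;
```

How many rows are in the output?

INNER JOIN keeps only pairs where the ON condition holds.
Matching on t1.cust_id = t2.cust_id AND t1.region = t2.region. A NULL in a compared column never satisfies the condition.
- cust_id=6, region=HP: no matching t2 row, dropped.
- cust_id=6, region=AX: no matching t2 row, dropped.
- cust_id=6, region=AX: no matching t2 row, dropped.
- cust_id=8, region=HP: 1 matching t2 row(s), so 1 row(s) emitted.
- cust_id=5, region=HP: 1 matching t2 row(s), so 1 row(s) emitted.
- cust_id=7, region=HP: 1 matching t2 row(s), so 1 row(s) emitted.
- cust_id=7, region=AX: 1 matching t2 row(s), so 1 row(s) emitted.
- cust_id=NULL, region=AX: no matching t2 row, dropped.
Total: 4 rows.

4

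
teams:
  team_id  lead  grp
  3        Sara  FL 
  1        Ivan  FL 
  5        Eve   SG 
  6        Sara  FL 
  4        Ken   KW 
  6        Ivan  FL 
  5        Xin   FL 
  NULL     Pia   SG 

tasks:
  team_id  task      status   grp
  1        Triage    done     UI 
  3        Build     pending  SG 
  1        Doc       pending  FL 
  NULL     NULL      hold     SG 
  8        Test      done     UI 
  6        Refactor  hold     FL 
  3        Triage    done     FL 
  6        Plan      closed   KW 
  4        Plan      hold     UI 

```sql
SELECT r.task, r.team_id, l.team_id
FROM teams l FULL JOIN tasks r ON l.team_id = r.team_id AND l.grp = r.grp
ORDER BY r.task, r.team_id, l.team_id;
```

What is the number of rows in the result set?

FULL OUTER JOIN keeps every row from both sides; unmatched rows get NULL for the other side's columns.
Matching on l.team_id = r.team_id AND l.grp = r.grp. A NULL in a compared column never satisfies the condition.
- team_id=3, grp=FL: 1 matching r row(s), so 1 row(s) emitted.
- team_id=1, grp=FL: 1 matching r row(s), so 1 row(s) emitted.
- team_id=5, grp=SG: no r row matches, row kept with r columns NULL.
- team_id=6, grp=FL: 1 matching r row(s), so 1 row(s) emitted.
- team_id=4, grp=KW: no r row matches, row kept with r columns NULL.
- team_id=6, grp=FL: 1 matching r row(s), so 1 row(s) emitted.
- team_id=5, grp=FL: no r row matches, row kept with r columns NULL.
- team_id=NULL, grp=SG: no r row matches, row kept with r columns NULL.
- plus 6 unmatched r row(s), each kept with NULL l columns.
Total: 4 matched + 10 padded = 14 rows.

14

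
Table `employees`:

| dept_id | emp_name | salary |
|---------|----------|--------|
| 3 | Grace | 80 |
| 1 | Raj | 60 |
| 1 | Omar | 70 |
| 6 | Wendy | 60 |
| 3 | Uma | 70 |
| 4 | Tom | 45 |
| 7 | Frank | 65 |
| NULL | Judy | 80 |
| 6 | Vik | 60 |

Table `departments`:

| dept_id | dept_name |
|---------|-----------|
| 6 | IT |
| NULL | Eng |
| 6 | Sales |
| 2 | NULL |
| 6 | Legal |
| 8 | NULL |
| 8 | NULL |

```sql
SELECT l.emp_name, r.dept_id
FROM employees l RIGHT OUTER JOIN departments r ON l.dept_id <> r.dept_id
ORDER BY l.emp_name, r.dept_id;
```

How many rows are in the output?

43

RIGHT JOIN keeps every row from `departments`; unmatched rows get NULL for `employees`'s columns.
Matching on l.dept_id <> r.dept_id. A NULL in a compared column never satisfies the condition.
Matched pairs: 42; unmatched r rows kept: 1.
Total: 42 matched + 1 padded = 43 rows.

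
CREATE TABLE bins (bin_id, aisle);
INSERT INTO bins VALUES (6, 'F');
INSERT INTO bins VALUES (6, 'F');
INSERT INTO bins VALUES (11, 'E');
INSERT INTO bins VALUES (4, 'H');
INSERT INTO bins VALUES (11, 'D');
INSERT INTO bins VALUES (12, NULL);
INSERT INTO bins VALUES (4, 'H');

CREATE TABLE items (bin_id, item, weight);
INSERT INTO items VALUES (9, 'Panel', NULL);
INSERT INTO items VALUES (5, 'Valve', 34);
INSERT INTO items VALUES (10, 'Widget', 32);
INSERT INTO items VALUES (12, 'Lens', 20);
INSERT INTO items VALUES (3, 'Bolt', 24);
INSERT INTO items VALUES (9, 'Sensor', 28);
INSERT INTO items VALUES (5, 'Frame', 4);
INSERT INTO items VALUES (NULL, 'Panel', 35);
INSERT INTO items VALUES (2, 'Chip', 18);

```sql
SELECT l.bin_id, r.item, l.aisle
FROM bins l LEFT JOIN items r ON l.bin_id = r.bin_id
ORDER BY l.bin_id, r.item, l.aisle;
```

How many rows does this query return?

7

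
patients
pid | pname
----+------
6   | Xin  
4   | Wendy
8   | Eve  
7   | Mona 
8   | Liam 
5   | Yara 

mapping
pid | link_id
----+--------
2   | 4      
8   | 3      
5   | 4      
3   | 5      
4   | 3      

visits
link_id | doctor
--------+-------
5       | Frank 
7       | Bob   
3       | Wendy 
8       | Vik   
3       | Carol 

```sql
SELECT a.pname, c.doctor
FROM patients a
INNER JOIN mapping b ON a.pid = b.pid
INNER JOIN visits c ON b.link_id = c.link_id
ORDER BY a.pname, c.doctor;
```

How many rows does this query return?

Step 1 — a INNER JOIN b on pid → 4 row(s).
Then INNER JOIN `visits c` on link_id: keep only rows whose b.link_id appears in c.
Result: 6 row(s).

6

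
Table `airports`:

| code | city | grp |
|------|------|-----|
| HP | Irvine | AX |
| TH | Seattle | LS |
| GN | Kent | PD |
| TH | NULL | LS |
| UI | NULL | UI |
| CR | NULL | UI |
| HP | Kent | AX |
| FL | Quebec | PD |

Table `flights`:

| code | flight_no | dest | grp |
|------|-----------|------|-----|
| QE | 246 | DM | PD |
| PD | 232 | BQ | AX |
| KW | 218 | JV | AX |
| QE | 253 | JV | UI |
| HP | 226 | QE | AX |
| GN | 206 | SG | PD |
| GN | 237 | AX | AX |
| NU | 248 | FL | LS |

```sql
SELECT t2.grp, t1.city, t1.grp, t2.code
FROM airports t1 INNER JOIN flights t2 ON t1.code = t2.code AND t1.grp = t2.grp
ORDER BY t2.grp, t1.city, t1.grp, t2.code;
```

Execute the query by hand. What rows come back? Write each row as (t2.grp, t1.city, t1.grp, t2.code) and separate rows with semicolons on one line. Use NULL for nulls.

INNER JOIN keeps only pairs where the ON condition holds.
Matching on t1.code = t2.code AND t1.grp = t2.grp.
- t1 row (code=HP, grp=AX): matches 1 t2 row(s) → 1 output row(s).
- t1 row (code=TH, grp=LS): no match → dropped.
- t1 row (code=GN, grp=PD): matches 1 t2 row(s) → 1 output row(s).
- t1 row (code=TH, grp=LS): no match → dropped.
- t1 row (code=UI, grp=UI): no match → dropped.
- t1 row (code=CR, grp=UI): no match → dropped.
- t1 row (code=HP, grp=AX): matches 1 t2 row(s) → 1 output row(s).
- t1 row (code=FL, grp=PD): no match → dropped.
After projecting and ordering:
t2.grp | t1.city | t1.grp | t2.code
AX | Irvine | AX | HP
AX | Kent | AX | HP
PD | Kent | PD | GN

(AX, Irvine, AX, HP); (AX, Kent, AX, HP); (PD, Kent, PD, GN)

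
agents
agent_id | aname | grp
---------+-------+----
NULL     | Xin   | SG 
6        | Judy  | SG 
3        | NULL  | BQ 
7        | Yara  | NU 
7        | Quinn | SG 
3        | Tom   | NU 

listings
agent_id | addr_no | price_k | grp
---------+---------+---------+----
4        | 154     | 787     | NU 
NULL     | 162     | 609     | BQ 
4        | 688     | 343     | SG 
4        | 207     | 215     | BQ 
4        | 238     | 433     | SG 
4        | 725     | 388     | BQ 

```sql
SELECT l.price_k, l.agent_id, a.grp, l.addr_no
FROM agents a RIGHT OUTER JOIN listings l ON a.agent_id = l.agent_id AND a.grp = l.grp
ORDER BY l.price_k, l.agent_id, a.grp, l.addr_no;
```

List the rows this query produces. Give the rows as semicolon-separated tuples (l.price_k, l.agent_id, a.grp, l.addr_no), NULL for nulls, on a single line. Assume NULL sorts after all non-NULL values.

(215, 4, NULL, 207); (343, 4, NULL, 688); (388, 4, NULL, 725); (433, 4, NULL, 238); (609, NULL, NULL, 162); (787, 4, NULL, 154)

RIGHT JOIN keeps every row from `listings`; unmatched rows get NULL for `agents`'s columns.
Matching on a.agent_id = l.agent_id AND a.grp = l.grp. A NULL in a compared column never satisfies the condition.
- a row (agent_id=NULL, grp=SG): no match.
- a row (agent_id=6, grp=SG): no match.
- a row (agent_id=3, grp=BQ): no match.
- a row (agent_id=7, grp=NU): no match.
- a row (agent_id=7, grp=SG): no match.
- a row (agent_id=3, grp=NU): no match.
- 6 row(s) from l found no a partner → padded with NULL.
After projecting and ordering:
l.price_k | l.agent_id | a.grp | l.addr_no
215 | 4 | NULL | 207
343 | 4 | NULL | 688
388 | 4 | NULL | 725
433 | 4 | NULL | 238
609 | NULL | NULL | 162
787 | 4 | NULL | 154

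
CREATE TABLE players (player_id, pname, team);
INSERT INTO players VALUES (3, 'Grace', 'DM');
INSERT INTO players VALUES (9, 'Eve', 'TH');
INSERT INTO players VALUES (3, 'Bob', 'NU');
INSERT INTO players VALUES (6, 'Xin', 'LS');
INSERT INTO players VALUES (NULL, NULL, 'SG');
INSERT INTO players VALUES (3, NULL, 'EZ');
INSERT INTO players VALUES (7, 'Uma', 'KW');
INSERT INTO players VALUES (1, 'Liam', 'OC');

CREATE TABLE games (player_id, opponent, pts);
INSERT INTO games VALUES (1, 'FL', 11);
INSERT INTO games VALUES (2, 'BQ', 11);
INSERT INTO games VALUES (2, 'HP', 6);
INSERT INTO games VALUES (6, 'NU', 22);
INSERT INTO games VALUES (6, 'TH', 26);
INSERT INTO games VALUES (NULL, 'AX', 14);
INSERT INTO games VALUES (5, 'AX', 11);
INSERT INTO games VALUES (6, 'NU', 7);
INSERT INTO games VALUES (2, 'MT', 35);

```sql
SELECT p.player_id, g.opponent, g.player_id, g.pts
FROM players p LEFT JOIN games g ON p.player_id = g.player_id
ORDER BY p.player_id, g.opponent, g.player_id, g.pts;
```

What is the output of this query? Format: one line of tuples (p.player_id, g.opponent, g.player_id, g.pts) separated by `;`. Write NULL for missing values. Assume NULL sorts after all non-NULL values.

(1, FL, 1, 11); (3, NULL, NULL, NULL); (3, NULL, NULL, NULL); (3, NULL, NULL, NULL); (6, NU, 6, 7); (6, NU, 6, 22); (6, TH, 6, 26); (7, NULL, NULL, NULL); (9, NULL, NULL, NULL); (NULL, NULL, NULL, NULL)

LEFT JOIN keeps every row from `players`; unmatched rows get NULL for `games`'s columns.
Matching on p.player_id = g.player_id. A NULL in a compared column never satisfies the condition.
- player_id=3: no g row matches, row kept with g columns NULL.
- player_id=9: no g row matches, row kept with g columns NULL.
- player_id=3: no g row matches, row kept with g columns NULL.
- player_id=6: 3 matching g row(s), so 3 row(s) emitted.
- player_id=NULL: no g row matches, row kept with g columns NULL.
- player_id=3: no g row matches, row kept with g columns NULL.
- player_id=7: no g row matches, row kept with g columns NULL.
- player_id=1: 1 matching g row(s), so 1 row(s) emitted.
After projecting and ordering:
p.player_id | g.opponent | g.player_id | g.pts
1 | FL | 1 | 11
3 | NULL | NULL | NULL
3 | NULL | NULL | NULL
3 | NULL | NULL | NULL
6 | NU | 6 | 7
6 | NU | 6 | 22
6 | TH | 6 | 26
7 | NULL | NULL | NULL
9 | NULL | NULL | NULL
NULL | NULL | NULL | NULL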